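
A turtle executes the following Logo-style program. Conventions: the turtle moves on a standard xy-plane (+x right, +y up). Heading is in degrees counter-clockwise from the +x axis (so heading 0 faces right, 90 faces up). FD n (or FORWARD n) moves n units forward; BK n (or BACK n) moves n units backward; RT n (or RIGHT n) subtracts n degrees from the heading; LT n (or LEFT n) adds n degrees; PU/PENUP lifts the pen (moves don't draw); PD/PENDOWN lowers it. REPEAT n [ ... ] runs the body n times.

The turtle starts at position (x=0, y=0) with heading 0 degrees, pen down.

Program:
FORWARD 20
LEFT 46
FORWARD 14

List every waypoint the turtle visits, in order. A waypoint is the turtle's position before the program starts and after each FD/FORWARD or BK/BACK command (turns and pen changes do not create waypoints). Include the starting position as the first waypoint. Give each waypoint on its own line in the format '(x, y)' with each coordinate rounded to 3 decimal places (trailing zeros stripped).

Executing turtle program step by step:
Start: pos=(0,0), heading=0, pen down
FD 20: (0,0) -> (20,0) [heading=0, draw]
LT 46: heading 0 -> 46
FD 14: (20,0) -> (29.725,10.071) [heading=46, draw]
Final: pos=(29.725,10.071), heading=46, 2 segment(s) drawn
Waypoints (3 total):
(0, 0)
(20, 0)
(29.725, 10.071)

Answer: (0, 0)
(20, 0)
(29.725, 10.071)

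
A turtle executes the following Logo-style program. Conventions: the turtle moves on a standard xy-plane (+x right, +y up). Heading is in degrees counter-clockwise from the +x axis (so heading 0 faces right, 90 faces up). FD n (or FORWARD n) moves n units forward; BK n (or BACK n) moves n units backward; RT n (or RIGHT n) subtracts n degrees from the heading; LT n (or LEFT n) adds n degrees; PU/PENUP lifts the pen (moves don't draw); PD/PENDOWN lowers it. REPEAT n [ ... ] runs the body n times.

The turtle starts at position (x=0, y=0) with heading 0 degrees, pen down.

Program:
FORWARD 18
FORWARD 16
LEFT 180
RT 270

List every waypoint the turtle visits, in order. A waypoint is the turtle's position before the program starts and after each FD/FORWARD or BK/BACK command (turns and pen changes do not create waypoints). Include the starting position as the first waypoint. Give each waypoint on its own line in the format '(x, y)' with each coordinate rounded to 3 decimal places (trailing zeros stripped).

Answer: (0, 0)
(18, 0)
(34, 0)

Derivation:
Executing turtle program step by step:
Start: pos=(0,0), heading=0, pen down
FD 18: (0,0) -> (18,0) [heading=0, draw]
FD 16: (18,0) -> (34,0) [heading=0, draw]
LT 180: heading 0 -> 180
RT 270: heading 180 -> 270
Final: pos=(34,0), heading=270, 2 segment(s) drawn
Waypoints (3 total):
(0, 0)
(18, 0)
(34, 0)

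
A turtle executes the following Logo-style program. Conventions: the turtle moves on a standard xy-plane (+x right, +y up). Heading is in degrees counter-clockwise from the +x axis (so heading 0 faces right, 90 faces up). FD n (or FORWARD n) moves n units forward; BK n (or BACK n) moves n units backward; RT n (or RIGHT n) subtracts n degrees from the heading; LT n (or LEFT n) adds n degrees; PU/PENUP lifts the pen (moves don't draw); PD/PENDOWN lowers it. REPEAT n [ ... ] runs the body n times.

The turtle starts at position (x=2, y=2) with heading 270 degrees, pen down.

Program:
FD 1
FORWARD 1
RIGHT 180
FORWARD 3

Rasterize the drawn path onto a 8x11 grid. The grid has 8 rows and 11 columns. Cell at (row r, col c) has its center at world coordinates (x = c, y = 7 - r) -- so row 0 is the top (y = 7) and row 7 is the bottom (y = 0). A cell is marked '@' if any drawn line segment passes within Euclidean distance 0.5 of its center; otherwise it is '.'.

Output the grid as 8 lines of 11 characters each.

Segment 0: (2,2) -> (2,1)
Segment 1: (2,1) -> (2,0)
Segment 2: (2,0) -> (2,3)

Answer: ...........
...........
...........
...........
..@........
..@........
..@........
..@........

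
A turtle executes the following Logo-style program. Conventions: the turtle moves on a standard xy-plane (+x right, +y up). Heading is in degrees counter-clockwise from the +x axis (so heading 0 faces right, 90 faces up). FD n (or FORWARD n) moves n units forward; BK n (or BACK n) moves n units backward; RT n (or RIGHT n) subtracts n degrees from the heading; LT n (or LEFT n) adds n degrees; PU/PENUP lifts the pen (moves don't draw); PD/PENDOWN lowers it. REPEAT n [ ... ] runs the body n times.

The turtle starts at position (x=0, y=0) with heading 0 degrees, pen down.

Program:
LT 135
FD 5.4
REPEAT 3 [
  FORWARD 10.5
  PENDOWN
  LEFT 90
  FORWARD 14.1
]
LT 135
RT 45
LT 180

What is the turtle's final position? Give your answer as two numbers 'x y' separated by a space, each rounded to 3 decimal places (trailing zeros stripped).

Executing turtle program step by step:
Start: pos=(0,0), heading=0, pen down
LT 135: heading 0 -> 135
FD 5.4: (0,0) -> (-3.818,3.818) [heading=135, draw]
REPEAT 3 [
  -- iteration 1/3 --
  FD 10.5: (-3.818,3.818) -> (-11.243,11.243) [heading=135, draw]
  PD: pen down
  LT 90: heading 135 -> 225
  FD 14.1: (-11.243,11.243) -> (-21.213,1.273) [heading=225, draw]
  -- iteration 2/3 --
  FD 10.5: (-21.213,1.273) -> (-28.638,-6.152) [heading=225, draw]
  PD: pen down
  LT 90: heading 225 -> 315
  FD 14.1: (-28.638,-6.152) -> (-18.668,-16.122) [heading=315, draw]
  -- iteration 3/3 --
  FD 10.5: (-18.668,-16.122) -> (-11.243,-23.547) [heading=315, draw]
  PD: pen down
  LT 90: heading 315 -> 45
  FD 14.1: (-11.243,-23.547) -> (-1.273,-13.576) [heading=45, draw]
]
LT 135: heading 45 -> 180
RT 45: heading 180 -> 135
LT 180: heading 135 -> 315
Final: pos=(-1.273,-13.576), heading=315, 7 segment(s) drawn

Answer: -1.273 -13.576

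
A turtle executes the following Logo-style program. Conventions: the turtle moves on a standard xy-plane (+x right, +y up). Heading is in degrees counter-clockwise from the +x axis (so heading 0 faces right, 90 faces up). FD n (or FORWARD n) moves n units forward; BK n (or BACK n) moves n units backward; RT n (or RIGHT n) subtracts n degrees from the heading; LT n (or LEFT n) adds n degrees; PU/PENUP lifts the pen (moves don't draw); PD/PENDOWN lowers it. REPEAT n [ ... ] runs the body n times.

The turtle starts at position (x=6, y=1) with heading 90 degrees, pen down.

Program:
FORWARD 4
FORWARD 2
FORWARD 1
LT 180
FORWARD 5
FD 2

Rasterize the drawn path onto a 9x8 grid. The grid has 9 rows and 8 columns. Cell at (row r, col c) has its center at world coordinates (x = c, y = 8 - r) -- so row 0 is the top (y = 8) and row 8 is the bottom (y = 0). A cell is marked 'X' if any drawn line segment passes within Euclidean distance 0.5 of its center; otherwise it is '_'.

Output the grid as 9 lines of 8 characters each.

Answer: ______X_
______X_
______X_
______X_
______X_
______X_
______X_
______X_
________

Derivation:
Segment 0: (6,1) -> (6,5)
Segment 1: (6,5) -> (6,7)
Segment 2: (6,7) -> (6,8)
Segment 3: (6,8) -> (6,3)
Segment 4: (6,3) -> (6,1)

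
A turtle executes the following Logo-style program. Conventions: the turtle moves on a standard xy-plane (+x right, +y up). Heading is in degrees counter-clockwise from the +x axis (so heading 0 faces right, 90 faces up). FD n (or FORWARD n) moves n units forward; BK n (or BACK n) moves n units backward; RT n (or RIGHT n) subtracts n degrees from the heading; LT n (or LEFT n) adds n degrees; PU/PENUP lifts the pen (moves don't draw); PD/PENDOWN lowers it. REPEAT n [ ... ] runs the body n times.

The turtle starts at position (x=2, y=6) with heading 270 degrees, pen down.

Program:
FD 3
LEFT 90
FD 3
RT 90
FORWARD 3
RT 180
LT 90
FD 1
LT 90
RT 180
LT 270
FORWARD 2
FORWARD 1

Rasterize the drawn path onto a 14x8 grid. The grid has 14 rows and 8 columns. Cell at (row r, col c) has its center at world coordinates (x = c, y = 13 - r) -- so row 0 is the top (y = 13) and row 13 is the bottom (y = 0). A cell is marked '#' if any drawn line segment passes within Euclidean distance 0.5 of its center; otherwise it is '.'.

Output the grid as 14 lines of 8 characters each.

Segment 0: (2,6) -> (2,3)
Segment 1: (2,3) -> (5,3)
Segment 2: (5,3) -> (5,-0)
Segment 3: (5,-0) -> (4,-0)
Segment 4: (4,-0) -> (6,-0)
Segment 5: (6,-0) -> (7,-0)

Answer: ........
........
........
........
........
........
........
..#.....
..#.....
..#.....
..####..
.....#..
.....#..
....####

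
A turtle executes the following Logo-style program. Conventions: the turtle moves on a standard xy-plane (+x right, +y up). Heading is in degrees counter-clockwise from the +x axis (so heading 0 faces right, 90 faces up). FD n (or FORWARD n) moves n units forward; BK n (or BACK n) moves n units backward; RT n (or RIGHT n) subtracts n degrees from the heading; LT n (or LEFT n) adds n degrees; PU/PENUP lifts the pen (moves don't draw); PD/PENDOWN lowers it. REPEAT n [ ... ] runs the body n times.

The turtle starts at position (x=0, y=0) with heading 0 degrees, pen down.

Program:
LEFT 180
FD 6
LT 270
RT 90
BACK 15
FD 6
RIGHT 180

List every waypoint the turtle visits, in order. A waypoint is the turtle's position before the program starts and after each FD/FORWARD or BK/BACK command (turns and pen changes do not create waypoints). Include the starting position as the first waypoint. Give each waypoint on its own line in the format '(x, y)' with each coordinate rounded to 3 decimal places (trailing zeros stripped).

Answer: (0, 0)
(-6, 0)
(-21, 0)
(-15, 0)

Derivation:
Executing turtle program step by step:
Start: pos=(0,0), heading=0, pen down
LT 180: heading 0 -> 180
FD 6: (0,0) -> (-6,0) [heading=180, draw]
LT 270: heading 180 -> 90
RT 90: heading 90 -> 0
BK 15: (-6,0) -> (-21,0) [heading=0, draw]
FD 6: (-21,0) -> (-15,0) [heading=0, draw]
RT 180: heading 0 -> 180
Final: pos=(-15,0), heading=180, 3 segment(s) drawn
Waypoints (4 total):
(0, 0)
(-6, 0)
(-21, 0)
(-15, 0)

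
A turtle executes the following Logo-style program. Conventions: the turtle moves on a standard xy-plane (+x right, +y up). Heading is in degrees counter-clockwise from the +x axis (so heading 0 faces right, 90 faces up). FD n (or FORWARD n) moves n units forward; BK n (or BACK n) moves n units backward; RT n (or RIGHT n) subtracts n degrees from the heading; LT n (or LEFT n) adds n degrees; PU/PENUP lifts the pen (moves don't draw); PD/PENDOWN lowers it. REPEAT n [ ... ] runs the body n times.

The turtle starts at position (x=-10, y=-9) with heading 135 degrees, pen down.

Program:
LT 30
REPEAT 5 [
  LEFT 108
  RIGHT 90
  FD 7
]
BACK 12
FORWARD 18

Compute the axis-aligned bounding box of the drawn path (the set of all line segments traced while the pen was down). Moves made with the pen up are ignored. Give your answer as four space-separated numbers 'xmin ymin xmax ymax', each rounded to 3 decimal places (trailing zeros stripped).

Answer: -36.143 -34.708 -10 -9

Derivation:
Executing turtle program step by step:
Start: pos=(-10,-9), heading=135, pen down
LT 30: heading 135 -> 165
REPEAT 5 [
  -- iteration 1/5 --
  LT 108: heading 165 -> 273
  RT 90: heading 273 -> 183
  FD 7: (-10,-9) -> (-16.99,-9.366) [heading=183, draw]
  -- iteration 2/5 --
  LT 108: heading 183 -> 291
  RT 90: heading 291 -> 201
  FD 7: (-16.99,-9.366) -> (-23.525,-11.875) [heading=201, draw]
  -- iteration 3/5 --
  LT 108: heading 201 -> 309
  RT 90: heading 309 -> 219
  FD 7: (-23.525,-11.875) -> (-28.965,-16.28) [heading=219, draw]
  -- iteration 4/5 --
  LT 108: heading 219 -> 327
  RT 90: heading 327 -> 237
  FD 7: (-28.965,-16.28) -> (-32.778,-22.151) [heading=237, draw]
  -- iteration 5/5 --
  LT 108: heading 237 -> 345
  RT 90: heading 345 -> 255
  FD 7: (-32.778,-22.151) -> (-34.59,-28.912) [heading=255, draw]
]
BK 12: (-34.59,-28.912) -> (-31.484,-17.321) [heading=255, draw]
FD 18: (-31.484,-17.321) -> (-36.143,-34.708) [heading=255, draw]
Final: pos=(-36.143,-34.708), heading=255, 7 segment(s) drawn

Segment endpoints: x in {-36.143, -34.59, -32.778, -31.484, -28.965, -23.525, -16.99, -10}, y in {-34.708, -28.912, -22.151, -17.321, -16.28, -11.875, -9.366, -9}
xmin=-36.143, ymin=-34.708, xmax=-10, ymax=-9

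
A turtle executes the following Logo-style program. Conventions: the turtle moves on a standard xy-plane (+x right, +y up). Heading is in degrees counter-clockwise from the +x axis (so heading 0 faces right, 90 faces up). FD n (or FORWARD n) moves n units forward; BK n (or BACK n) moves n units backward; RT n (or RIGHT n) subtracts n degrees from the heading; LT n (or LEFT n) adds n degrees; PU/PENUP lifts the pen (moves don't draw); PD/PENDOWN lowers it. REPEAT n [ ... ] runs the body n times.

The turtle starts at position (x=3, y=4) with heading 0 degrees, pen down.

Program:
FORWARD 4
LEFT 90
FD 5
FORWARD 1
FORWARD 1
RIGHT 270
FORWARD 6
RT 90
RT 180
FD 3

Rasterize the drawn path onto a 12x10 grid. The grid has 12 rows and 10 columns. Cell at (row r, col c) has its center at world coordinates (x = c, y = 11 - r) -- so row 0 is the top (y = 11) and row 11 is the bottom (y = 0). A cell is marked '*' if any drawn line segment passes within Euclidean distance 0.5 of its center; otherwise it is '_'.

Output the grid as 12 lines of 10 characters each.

Answer: _*******__
_*_____*__
_*_____*__
_*_____*__
_______*__
_______*__
_______*__
___*****__
__________
__________
__________
__________

Derivation:
Segment 0: (3,4) -> (7,4)
Segment 1: (7,4) -> (7,9)
Segment 2: (7,9) -> (7,10)
Segment 3: (7,10) -> (7,11)
Segment 4: (7,11) -> (1,11)
Segment 5: (1,11) -> (1,8)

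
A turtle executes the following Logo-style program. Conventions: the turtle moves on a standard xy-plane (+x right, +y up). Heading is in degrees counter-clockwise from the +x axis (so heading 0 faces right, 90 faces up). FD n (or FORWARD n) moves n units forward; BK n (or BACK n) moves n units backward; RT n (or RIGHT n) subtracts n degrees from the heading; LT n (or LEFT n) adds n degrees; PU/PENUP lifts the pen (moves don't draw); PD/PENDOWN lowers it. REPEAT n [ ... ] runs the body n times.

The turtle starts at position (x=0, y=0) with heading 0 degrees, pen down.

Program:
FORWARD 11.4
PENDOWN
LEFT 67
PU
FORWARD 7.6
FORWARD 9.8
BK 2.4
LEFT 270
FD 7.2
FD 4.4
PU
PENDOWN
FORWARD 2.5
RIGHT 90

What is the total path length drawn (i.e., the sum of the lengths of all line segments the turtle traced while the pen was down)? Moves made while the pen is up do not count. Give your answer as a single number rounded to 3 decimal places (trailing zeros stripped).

Answer: 13.9

Derivation:
Executing turtle program step by step:
Start: pos=(0,0), heading=0, pen down
FD 11.4: (0,0) -> (11.4,0) [heading=0, draw]
PD: pen down
LT 67: heading 0 -> 67
PU: pen up
FD 7.6: (11.4,0) -> (14.37,6.996) [heading=67, move]
FD 9.8: (14.37,6.996) -> (18.199,16.017) [heading=67, move]
BK 2.4: (18.199,16.017) -> (17.261,13.808) [heading=67, move]
LT 270: heading 67 -> 337
FD 7.2: (17.261,13.808) -> (23.889,10.994) [heading=337, move]
FD 4.4: (23.889,10.994) -> (27.939,9.275) [heading=337, move]
PU: pen up
PD: pen down
FD 2.5: (27.939,9.275) -> (30.24,8.298) [heading=337, draw]
RT 90: heading 337 -> 247
Final: pos=(30.24,8.298), heading=247, 2 segment(s) drawn

Segment lengths:
  seg 1: (0,0) -> (11.4,0), length = 11.4
  seg 2: (27.939,9.275) -> (30.24,8.298), length = 2.5
Total = 13.9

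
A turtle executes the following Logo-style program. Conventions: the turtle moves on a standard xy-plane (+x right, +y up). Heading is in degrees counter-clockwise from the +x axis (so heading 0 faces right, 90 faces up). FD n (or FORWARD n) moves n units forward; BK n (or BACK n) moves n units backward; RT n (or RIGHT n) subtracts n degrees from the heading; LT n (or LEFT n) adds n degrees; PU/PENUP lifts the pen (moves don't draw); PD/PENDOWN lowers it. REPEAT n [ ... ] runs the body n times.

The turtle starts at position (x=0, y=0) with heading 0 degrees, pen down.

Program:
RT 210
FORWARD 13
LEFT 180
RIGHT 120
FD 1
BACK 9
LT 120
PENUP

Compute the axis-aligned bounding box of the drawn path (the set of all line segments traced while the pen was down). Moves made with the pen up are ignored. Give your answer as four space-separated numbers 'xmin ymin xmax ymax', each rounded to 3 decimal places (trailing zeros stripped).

Executing turtle program step by step:
Start: pos=(0,0), heading=0, pen down
RT 210: heading 0 -> 150
FD 13: (0,0) -> (-11.258,6.5) [heading=150, draw]
LT 180: heading 150 -> 330
RT 120: heading 330 -> 210
FD 1: (-11.258,6.5) -> (-12.124,6) [heading=210, draw]
BK 9: (-12.124,6) -> (-4.33,10.5) [heading=210, draw]
LT 120: heading 210 -> 330
PU: pen up
Final: pos=(-4.33,10.5), heading=330, 3 segment(s) drawn

Segment endpoints: x in {-12.124, -11.258, -4.33, 0}, y in {0, 6, 6.5, 10.5}
xmin=-12.124, ymin=0, xmax=0, ymax=10.5

Answer: -12.124 0 0 10.5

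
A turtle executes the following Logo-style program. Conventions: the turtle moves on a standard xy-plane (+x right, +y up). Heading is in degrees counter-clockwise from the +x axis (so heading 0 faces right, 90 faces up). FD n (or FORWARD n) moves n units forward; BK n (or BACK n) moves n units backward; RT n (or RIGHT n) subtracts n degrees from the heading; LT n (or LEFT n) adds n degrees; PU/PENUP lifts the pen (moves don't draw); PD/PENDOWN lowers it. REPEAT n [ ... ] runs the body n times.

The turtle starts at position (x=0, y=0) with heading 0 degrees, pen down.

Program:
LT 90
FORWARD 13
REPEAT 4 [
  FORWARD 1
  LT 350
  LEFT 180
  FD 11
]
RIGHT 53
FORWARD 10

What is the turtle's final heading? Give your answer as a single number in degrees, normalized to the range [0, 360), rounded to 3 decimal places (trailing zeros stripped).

Executing turtle program step by step:
Start: pos=(0,0), heading=0, pen down
LT 90: heading 0 -> 90
FD 13: (0,0) -> (0,13) [heading=90, draw]
REPEAT 4 [
  -- iteration 1/4 --
  FD 1: (0,13) -> (0,14) [heading=90, draw]
  LT 350: heading 90 -> 80
  LT 180: heading 80 -> 260
  FD 11: (0,14) -> (-1.91,3.167) [heading=260, draw]
  -- iteration 2/4 --
  FD 1: (-1.91,3.167) -> (-2.084,2.182) [heading=260, draw]
  LT 350: heading 260 -> 250
  LT 180: heading 250 -> 70
  FD 11: (-2.084,2.182) -> (1.678,12.519) [heading=70, draw]
  -- iteration 3/4 --
  FD 1: (1.678,12.519) -> (2.02,13.459) [heading=70, draw]
  LT 350: heading 70 -> 60
  LT 180: heading 60 -> 240
  FD 11: (2.02,13.459) -> (-3.48,3.932) [heading=240, draw]
  -- iteration 4/4 --
  FD 1: (-3.48,3.932) -> (-3.98,3.066) [heading=240, draw]
  LT 350: heading 240 -> 230
  LT 180: heading 230 -> 50
  FD 11: (-3.98,3.066) -> (3.091,11.493) [heading=50, draw]
]
RT 53: heading 50 -> 357
FD 10: (3.091,11.493) -> (13.077,10.969) [heading=357, draw]
Final: pos=(13.077,10.969), heading=357, 10 segment(s) drawn

Answer: 357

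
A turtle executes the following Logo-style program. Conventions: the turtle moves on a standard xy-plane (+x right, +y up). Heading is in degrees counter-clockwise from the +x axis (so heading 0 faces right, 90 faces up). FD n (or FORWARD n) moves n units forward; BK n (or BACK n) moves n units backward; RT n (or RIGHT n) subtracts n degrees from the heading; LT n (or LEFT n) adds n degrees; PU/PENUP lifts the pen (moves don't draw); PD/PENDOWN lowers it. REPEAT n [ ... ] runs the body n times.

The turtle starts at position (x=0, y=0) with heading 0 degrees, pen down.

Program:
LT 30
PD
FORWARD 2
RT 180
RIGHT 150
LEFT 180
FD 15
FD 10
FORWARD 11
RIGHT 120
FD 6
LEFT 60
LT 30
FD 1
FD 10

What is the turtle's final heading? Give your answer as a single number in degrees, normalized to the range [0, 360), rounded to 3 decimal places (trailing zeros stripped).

Answer: 210

Derivation:
Executing turtle program step by step:
Start: pos=(0,0), heading=0, pen down
LT 30: heading 0 -> 30
PD: pen down
FD 2: (0,0) -> (1.732,1) [heading=30, draw]
RT 180: heading 30 -> 210
RT 150: heading 210 -> 60
LT 180: heading 60 -> 240
FD 15: (1.732,1) -> (-5.768,-11.99) [heading=240, draw]
FD 10: (-5.768,-11.99) -> (-10.768,-20.651) [heading=240, draw]
FD 11: (-10.768,-20.651) -> (-16.268,-30.177) [heading=240, draw]
RT 120: heading 240 -> 120
FD 6: (-16.268,-30.177) -> (-19.268,-24.981) [heading=120, draw]
LT 60: heading 120 -> 180
LT 30: heading 180 -> 210
FD 1: (-19.268,-24.981) -> (-20.134,-25.481) [heading=210, draw]
FD 10: (-20.134,-25.481) -> (-28.794,-30.481) [heading=210, draw]
Final: pos=(-28.794,-30.481), heading=210, 7 segment(s) drawn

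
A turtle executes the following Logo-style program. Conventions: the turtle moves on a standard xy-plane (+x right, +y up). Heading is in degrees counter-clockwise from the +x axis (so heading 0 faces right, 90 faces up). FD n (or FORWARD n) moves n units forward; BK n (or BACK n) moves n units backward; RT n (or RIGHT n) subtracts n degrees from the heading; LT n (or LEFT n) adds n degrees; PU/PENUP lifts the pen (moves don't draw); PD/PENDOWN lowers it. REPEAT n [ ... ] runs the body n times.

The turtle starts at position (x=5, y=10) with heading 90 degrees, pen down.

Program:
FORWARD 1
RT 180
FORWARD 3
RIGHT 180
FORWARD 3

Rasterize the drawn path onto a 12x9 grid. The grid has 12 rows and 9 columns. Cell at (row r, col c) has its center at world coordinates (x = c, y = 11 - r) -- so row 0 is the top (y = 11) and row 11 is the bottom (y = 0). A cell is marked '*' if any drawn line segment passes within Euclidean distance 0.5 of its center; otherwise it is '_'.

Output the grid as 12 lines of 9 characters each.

Segment 0: (5,10) -> (5,11)
Segment 1: (5,11) -> (5,8)
Segment 2: (5,8) -> (5,11)

Answer: _____*___
_____*___
_____*___
_____*___
_________
_________
_________
_________
_________
_________
_________
_________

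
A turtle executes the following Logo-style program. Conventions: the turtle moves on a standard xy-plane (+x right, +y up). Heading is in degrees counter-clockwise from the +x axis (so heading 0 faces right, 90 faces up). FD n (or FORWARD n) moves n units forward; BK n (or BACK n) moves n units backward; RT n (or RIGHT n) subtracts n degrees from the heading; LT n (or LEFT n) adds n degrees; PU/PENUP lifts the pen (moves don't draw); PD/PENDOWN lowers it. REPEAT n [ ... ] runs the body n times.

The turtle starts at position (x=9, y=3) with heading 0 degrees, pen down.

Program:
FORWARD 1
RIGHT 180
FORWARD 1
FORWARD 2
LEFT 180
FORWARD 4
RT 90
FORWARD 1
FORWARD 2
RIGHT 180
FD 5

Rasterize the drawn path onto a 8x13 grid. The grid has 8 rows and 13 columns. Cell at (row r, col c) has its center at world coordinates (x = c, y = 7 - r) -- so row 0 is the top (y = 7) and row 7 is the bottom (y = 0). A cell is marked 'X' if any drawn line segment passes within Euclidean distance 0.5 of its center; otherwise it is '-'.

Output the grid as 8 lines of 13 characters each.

Answer: -------------
-------------
-----------X-
-----------X-
-------XXXXX-
-----------X-
-----------X-
-----------X-

Derivation:
Segment 0: (9,3) -> (10,3)
Segment 1: (10,3) -> (9,3)
Segment 2: (9,3) -> (7,3)
Segment 3: (7,3) -> (11,3)
Segment 4: (11,3) -> (11,2)
Segment 5: (11,2) -> (11,-0)
Segment 6: (11,-0) -> (11,5)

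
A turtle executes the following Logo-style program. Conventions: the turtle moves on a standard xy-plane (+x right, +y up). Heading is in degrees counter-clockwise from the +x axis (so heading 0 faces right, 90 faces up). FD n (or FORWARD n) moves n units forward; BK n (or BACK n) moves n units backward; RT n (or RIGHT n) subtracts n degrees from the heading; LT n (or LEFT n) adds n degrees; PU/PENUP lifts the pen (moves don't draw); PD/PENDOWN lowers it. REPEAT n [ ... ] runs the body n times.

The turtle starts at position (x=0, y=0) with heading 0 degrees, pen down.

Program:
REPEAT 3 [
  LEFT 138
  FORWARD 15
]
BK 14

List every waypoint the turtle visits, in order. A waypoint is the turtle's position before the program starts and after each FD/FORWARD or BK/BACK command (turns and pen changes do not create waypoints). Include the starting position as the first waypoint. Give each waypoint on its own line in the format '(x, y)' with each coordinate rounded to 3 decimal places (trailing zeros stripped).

Executing turtle program step by step:
Start: pos=(0,0), heading=0, pen down
REPEAT 3 [
  -- iteration 1/3 --
  LT 138: heading 0 -> 138
  FD 15: (0,0) -> (-11.147,10.037) [heading=138, draw]
  -- iteration 2/3 --
  LT 138: heading 138 -> 276
  FD 15: (-11.147,10.037) -> (-9.579,-4.881) [heading=276, draw]
  -- iteration 3/3 --
  LT 138: heading 276 -> 54
  FD 15: (-9.579,-4.881) -> (-0.762,7.254) [heading=54, draw]
]
BK 14: (-0.762,7.254) -> (-8.991,-4.072) [heading=54, draw]
Final: pos=(-8.991,-4.072), heading=54, 4 segment(s) drawn
Waypoints (5 total):
(0, 0)
(-11.147, 10.037)
(-9.579, -4.881)
(-0.762, 7.254)
(-8.991, -4.072)

Answer: (0, 0)
(-11.147, 10.037)
(-9.579, -4.881)
(-0.762, 7.254)
(-8.991, -4.072)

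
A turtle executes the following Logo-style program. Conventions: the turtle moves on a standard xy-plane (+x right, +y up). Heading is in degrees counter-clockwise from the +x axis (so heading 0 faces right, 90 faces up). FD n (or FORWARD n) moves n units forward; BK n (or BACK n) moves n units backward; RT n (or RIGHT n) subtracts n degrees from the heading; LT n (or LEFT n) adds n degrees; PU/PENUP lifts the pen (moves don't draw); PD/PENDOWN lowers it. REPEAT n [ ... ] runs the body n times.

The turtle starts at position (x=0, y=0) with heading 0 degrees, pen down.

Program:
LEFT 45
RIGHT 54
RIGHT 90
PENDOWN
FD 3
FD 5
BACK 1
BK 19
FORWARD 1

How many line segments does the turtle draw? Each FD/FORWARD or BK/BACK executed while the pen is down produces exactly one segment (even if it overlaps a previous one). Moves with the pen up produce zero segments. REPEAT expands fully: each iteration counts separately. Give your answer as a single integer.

Answer: 5

Derivation:
Executing turtle program step by step:
Start: pos=(0,0), heading=0, pen down
LT 45: heading 0 -> 45
RT 54: heading 45 -> 351
RT 90: heading 351 -> 261
PD: pen down
FD 3: (0,0) -> (-0.469,-2.963) [heading=261, draw]
FD 5: (-0.469,-2.963) -> (-1.251,-7.902) [heading=261, draw]
BK 1: (-1.251,-7.902) -> (-1.095,-6.914) [heading=261, draw]
BK 19: (-1.095,-6.914) -> (1.877,11.852) [heading=261, draw]
FD 1: (1.877,11.852) -> (1.721,10.865) [heading=261, draw]
Final: pos=(1.721,10.865), heading=261, 5 segment(s) drawn
Segments drawn: 5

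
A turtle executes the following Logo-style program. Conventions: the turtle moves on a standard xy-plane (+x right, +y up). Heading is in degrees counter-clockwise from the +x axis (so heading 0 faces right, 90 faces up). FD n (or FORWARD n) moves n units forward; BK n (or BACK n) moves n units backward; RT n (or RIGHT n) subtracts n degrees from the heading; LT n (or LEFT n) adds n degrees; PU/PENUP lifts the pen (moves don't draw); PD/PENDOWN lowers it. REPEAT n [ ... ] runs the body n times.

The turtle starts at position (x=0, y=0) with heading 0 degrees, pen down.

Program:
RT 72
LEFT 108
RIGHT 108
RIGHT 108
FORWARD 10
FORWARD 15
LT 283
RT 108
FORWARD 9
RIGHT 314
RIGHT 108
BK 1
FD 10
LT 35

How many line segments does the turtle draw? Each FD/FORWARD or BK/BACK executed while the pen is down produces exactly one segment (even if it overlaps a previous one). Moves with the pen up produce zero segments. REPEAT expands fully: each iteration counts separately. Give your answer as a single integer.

Answer: 5

Derivation:
Executing turtle program step by step:
Start: pos=(0,0), heading=0, pen down
RT 72: heading 0 -> 288
LT 108: heading 288 -> 36
RT 108: heading 36 -> 288
RT 108: heading 288 -> 180
FD 10: (0,0) -> (-10,0) [heading=180, draw]
FD 15: (-10,0) -> (-25,0) [heading=180, draw]
LT 283: heading 180 -> 103
RT 108: heading 103 -> 355
FD 9: (-25,0) -> (-16.034,-0.784) [heading=355, draw]
RT 314: heading 355 -> 41
RT 108: heading 41 -> 293
BK 1: (-16.034,-0.784) -> (-16.425,0.136) [heading=293, draw]
FD 10: (-16.425,0.136) -> (-12.518,-9.069) [heading=293, draw]
LT 35: heading 293 -> 328
Final: pos=(-12.518,-9.069), heading=328, 5 segment(s) drawn
Segments drawn: 5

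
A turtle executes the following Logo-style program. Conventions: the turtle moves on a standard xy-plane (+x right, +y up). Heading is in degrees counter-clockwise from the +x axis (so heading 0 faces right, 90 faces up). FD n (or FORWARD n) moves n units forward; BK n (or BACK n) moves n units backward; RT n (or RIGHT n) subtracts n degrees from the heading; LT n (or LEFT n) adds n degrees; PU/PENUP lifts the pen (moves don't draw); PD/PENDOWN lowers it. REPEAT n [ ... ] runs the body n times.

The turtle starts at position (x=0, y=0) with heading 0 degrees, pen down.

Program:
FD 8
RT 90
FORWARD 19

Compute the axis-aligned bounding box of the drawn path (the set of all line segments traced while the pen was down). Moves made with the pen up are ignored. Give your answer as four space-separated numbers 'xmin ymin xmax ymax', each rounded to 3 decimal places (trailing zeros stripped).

Answer: 0 -19 8 0

Derivation:
Executing turtle program step by step:
Start: pos=(0,0), heading=0, pen down
FD 8: (0,0) -> (8,0) [heading=0, draw]
RT 90: heading 0 -> 270
FD 19: (8,0) -> (8,-19) [heading=270, draw]
Final: pos=(8,-19), heading=270, 2 segment(s) drawn

Segment endpoints: x in {0, 8, 8}, y in {-19, 0}
xmin=0, ymin=-19, xmax=8, ymax=0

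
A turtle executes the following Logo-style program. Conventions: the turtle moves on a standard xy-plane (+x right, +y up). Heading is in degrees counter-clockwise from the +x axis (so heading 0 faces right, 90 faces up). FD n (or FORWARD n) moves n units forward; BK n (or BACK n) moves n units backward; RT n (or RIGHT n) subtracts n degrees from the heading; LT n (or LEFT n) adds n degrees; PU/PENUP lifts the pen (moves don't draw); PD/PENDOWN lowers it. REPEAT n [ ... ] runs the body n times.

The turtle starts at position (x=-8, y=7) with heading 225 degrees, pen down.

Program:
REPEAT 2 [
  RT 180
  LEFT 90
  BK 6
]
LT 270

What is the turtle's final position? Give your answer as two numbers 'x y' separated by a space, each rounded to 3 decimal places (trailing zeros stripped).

Executing turtle program step by step:
Start: pos=(-8,7), heading=225, pen down
REPEAT 2 [
  -- iteration 1/2 --
  RT 180: heading 225 -> 45
  LT 90: heading 45 -> 135
  BK 6: (-8,7) -> (-3.757,2.757) [heading=135, draw]
  -- iteration 2/2 --
  RT 180: heading 135 -> 315
  LT 90: heading 315 -> 45
  BK 6: (-3.757,2.757) -> (-8,-1.485) [heading=45, draw]
]
LT 270: heading 45 -> 315
Final: pos=(-8,-1.485), heading=315, 2 segment(s) drawn

Answer: -8 -1.485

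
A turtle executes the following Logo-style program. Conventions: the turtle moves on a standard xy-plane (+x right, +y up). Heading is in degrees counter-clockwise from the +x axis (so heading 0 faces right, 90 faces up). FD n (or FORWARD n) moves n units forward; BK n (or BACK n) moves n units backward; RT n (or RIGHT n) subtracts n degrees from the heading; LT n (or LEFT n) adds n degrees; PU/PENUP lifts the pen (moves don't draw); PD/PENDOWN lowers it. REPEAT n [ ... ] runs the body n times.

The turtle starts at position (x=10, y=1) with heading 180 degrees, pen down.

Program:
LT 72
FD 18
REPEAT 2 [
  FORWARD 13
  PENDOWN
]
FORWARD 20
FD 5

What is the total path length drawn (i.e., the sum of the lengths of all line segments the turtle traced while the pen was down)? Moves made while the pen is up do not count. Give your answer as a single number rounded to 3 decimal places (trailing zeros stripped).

Executing turtle program step by step:
Start: pos=(10,1), heading=180, pen down
LT 72: heading 180 -> 252
FD 18: (10,1) -> (4.438,-16.119) [heading=252, draw]
REPEAT 2 [
  -- iteration 1/2 --
  FD 13: (4.438,-16.119) -> (0.42,-28.483) [heading=252, draw]
  PD: pen down
  -- iteration 2/2 --
  FD 13: (0.42,-28.483) -> (-3.597,-40.846) [heading=252, draw]
  PD: pen down
]
FD 20: (-3.597,-40.846) -> (-9.777,-59.868) [heading=252, draw]
FD 5: (-9.777,-59.868) -> (-11.322,-64.623) [heading=252, draw]
Final: pos=(-11.322,-64.623), heading=252, 5 segment(s) drawn

Segment lengths:
  seg 1: (10,1) -> (4.438,-16.119), length = 18
  seg 2: (4.438,-16.119) -> (0.42,-28.483), length = 13
  seg 3: (0.42,-28.483) -> (-3.597,-40.846), length = 13
  seg 4: (-3.597,-40.846) -> (-9.777,-59.868), length = 20
  seg 5: (-9.777,-59.868) -> (-11.322,-64.623), length = 5
Total = 69

Answer: 69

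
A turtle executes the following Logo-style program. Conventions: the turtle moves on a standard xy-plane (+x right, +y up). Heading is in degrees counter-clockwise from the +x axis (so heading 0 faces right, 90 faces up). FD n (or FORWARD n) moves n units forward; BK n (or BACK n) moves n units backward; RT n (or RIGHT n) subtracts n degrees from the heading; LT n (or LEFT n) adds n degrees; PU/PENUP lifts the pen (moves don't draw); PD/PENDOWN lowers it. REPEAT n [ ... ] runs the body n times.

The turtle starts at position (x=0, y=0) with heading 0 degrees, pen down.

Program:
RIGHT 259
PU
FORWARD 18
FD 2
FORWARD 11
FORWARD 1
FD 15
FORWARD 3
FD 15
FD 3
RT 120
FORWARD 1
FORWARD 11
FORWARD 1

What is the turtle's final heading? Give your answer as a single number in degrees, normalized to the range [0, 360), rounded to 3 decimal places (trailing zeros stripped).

Answer: 341

Derivation:
Executing turtle program step by step:
Start: pos=(0,0), heading=0, pen down
RT 259: heading 0 -> 101
PU: pen up
FD 18: (0,0) -> (-3.435,17.669) [heading=101, move]
FD 2: (-3.435,17.669) -> (-3.816,19.633) [heading=101, move]
FD 11: (-3.816,19.633) -> (-5.915,30.43) [heading=101, move]
FD 1: (-5.915,30.43) -> (-6.106,31.412) [heading=101, move]
FD 15: (-6.106,31.412) -> (-8.968,46.136) [heading=101, move]
FD 3: (-8.968,46.136) -> (-9.54,49.081) [heading=101, move]
FD 15: (-9.54,49.081) -> (-12.403,63.806) [heading=101, move]
FD 3: (-12.403,63.806) -> (-12.975,66.751) [heading=101, move]
RT 120: heading 101 -> 341
FD 1: (-12.975,66.751) -> (-12.029,66.425) [heading=341, move]
FD 11: (-12.029,66.425) -> (-1.629,62.844) [heading=341, move]
FD 1: (-1.629,62.844) -> (-0.683,62.518) [heading=341, move]
Final: pos=(-0.683,62.518), heading=341, 0 segment(s) drawn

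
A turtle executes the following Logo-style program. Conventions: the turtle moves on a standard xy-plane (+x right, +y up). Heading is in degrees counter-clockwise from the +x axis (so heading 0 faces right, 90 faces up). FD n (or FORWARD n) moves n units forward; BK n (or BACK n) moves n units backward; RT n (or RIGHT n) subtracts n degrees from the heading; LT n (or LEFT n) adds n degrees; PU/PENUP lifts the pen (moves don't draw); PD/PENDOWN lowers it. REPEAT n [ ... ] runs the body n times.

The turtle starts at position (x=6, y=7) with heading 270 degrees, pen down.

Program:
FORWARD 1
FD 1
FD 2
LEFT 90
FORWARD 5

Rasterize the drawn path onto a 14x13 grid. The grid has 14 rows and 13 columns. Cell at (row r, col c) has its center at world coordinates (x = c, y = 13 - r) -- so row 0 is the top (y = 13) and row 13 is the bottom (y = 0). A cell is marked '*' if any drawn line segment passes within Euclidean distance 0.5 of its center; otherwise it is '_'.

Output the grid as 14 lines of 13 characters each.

Segment 0: (6,7) -> (6,6)
Segment 1: (6,6) -> (6,5)
Segment 2: (6,5) -> (6,3)
Segment 3: (6,3) -> (11,3)

Answer: _____________
_____________
_____________
_____________
_____________
_____________
______*______
______*______
______*______
______*______
______******_
_____________
_____________
_____________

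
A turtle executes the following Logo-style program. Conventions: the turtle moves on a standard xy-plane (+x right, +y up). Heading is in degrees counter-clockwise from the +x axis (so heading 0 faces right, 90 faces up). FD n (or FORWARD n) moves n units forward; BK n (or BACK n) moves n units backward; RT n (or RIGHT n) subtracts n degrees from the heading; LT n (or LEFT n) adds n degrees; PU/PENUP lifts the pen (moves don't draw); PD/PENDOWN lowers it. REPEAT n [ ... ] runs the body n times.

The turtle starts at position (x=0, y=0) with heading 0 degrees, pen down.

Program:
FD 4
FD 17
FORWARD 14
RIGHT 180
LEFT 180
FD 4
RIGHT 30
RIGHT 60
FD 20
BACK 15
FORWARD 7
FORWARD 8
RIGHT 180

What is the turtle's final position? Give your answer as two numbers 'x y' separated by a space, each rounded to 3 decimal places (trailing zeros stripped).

Answer: 39 -20

Derivation:
Executing turtle program step by step:
Start: pos=(0,0), heading=0, pen down
FD 4: (0,0) -> (4,0) [heading=0, draw]
FD 17: (4,0) -> (21,0) [heading=0, draw]
FD 14: (21,0) -> (35,0) [heading=0, draw]
RT 180: heading 0 -> 180
LT 180: heading 180 -> 0
FD 4: (35,0) -> (39,0) [heading=0, draw]
RT 30: heading 0 -> 330
RT 60: heading 330 -> 270
FD 20: (39,0) -> (39,-20) [heading=270, draw]
BK 15: (39,-20) -> (39,-5) [heading=270, draw]
FD 7: (39,-5) -> (39,-12) [heading=270, draw]
FD 8: (39,-12) -> (39,-20) [heading=270, draw]
RT 180: heading 270 -> 90
Final: pos=(39,-20), heading=90, 8 segment(s) drawn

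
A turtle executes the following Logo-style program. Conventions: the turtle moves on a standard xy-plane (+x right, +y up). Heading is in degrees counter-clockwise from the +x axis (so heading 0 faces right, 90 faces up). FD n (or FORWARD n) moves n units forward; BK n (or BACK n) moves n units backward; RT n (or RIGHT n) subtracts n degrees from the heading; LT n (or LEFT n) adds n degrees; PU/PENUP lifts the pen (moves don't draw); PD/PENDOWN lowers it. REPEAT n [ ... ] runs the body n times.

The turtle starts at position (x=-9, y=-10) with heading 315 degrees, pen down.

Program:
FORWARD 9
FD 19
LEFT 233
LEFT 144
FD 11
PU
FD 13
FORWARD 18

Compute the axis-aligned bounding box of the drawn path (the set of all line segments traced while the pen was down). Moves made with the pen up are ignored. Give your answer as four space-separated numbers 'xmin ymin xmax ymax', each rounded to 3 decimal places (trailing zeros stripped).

Executing turtle program step by step:
Start: pos=(-9,-10), heading=315, pen down
FD 9: (-9,-10) -> (-2.636,-16.364) [heading=315, draw]
FD 19: (-2.636,-16.364) -> (10.799,-29.799) [heading=315, draw]
LT 233: heading 315 -> 188
LT 144: heading 188 -> 332
FD 11: (10.799,-29.799) -> (20.511,-34.963) [heading=332, draw]
PU: pen up
FD 13: (20.511,-34.963) -> (31.99,-41.066) [heading=332, move]
FD 18: (31.99,-41.066) -> (47.883,-49.517) [heading=332, move]
Final: pos=(47.883,-49.517), heading=332, 3 segment(s) drawn

Segment endpoints: x in {-9, -2.636, 10.799, 20.511}, y in {-34.963, -29.799, -16.364, -10}
xmin=-9, ymin=-34.963, xmax=20.511, ymax=-10

Answer: -9 -34.963 20.511 -10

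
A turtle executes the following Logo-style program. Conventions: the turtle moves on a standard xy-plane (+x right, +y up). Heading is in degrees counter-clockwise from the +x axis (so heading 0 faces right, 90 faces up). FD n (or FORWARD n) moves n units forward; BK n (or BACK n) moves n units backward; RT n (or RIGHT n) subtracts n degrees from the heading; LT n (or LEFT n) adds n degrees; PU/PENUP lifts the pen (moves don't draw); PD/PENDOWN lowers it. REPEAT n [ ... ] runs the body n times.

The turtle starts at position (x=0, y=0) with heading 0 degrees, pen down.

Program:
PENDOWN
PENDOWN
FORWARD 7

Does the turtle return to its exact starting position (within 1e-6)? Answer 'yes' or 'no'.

Executing turtle program step by step:
Start: pos=(0,0), heading=0, pen down
PD: pen down
PD: pen down
FD 7: (0,0) -> (7,0) [heading=0, draw]
Final: pos=(7,0), heading=0, 1 segment(s) drawn

Start position: (0, 0)
Final position: (7, 0)
Distance = 7; >= 1e-6 -> NOT closed

Answer: no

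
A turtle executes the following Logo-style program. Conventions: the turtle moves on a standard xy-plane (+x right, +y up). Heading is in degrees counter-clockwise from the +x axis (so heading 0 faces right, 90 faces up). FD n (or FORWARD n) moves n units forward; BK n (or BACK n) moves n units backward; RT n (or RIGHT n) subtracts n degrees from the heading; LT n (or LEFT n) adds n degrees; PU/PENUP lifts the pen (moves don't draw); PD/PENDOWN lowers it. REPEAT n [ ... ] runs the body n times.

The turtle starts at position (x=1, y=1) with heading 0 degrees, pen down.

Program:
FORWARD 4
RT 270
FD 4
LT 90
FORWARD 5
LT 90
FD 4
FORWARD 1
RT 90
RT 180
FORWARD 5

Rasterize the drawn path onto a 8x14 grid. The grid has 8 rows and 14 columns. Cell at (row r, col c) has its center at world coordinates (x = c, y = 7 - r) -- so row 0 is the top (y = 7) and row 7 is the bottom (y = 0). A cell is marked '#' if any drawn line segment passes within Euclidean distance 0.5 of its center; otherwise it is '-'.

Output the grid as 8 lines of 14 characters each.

Segment 0: (1,1) -> (5,1)
Segment 1: (5,1) -> (5,5)
Segment 2: (5,5) -> (-0,5)
Segment 3: (-0,5) -> (-0,1)
Segment 4: (-0,1) -> (-0,-0)
Segment 5: (-0,-0) -> (5,0)

Answer: --------------
--------------
######--------
#----#--------
#----#--------
#----#--------
######--------
######--------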